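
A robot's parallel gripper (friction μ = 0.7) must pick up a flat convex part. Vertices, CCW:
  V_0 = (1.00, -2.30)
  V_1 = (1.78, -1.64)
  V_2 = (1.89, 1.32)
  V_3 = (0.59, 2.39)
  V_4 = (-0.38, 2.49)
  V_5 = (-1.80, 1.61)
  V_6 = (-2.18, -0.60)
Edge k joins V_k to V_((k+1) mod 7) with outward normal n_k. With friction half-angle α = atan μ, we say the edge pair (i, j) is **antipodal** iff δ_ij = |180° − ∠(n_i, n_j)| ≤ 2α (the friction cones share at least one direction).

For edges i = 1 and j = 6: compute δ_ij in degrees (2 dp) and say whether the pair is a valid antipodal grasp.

δ = 64.00°, valid

α = atan 0.7 = 34.99°;  2α = 69.98°
edge 1: e_1 = (+0.11, +2.96);  n_1 = (+0.9993, -0.0371)
edge 6: e_6 = (+3.18, -1.70);  n_6 = (-0.4715, -0.8819)
∠(n_1, n_6) = 116.00°
δ = |180° − 116.00°| = 64.00°
64.00° ≤ 2α = 69.98°  →  valid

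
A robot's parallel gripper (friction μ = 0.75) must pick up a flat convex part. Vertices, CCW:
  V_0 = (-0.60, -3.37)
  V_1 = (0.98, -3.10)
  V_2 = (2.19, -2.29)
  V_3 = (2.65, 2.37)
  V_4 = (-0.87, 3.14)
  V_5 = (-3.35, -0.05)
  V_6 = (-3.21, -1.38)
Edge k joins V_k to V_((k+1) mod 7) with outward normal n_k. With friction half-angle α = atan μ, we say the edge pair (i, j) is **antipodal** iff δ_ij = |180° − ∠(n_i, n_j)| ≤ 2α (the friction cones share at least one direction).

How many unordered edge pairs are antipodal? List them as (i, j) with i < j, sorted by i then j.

α = atan 0.75 = 36.87°;  2α = 73.74°
n_0 = (+0.1684, -0.9857)
n_1 = (+0.5563, -0.8310)
n_2 = (+0.9952, -0.0982)
n_3 = (+0.2137, +0.9769)
n_4 = (-0.7895, +0.6138)
n_5 = (-0.9945, -0.1047)
n_6 = (-0.6063, -0.7952)
  (0,1): δ = 155.90°  ·
  (0,2): δ = 105.33°  ·
  (0,3): δ = 22.04°  ✓
  (0,4): δ = 42.44°  ✓
  (0,5): δ = 86.31°  ·
  (0,6): δ = 132.98°  ·
  (1,2): δ = 129.44°  ·
  (1,3): δ = 46.14°  ✓
  (1,4): δ = 18.34°  ✓
  (1,5): δ = 62.21°  ✓
  (1,6): δ = 108.88°  ·
  (2,3): δ = 96.70°  ·
  (2,4): δ = 32.23°  ✓
  (2,5): δ = 11.65°  ✓
  (2,6): δ = 58.31°  ✓
  (3,4): δ = 115.52°  ·
  (3,5): δ = 71.65°  ✓
  (3,6): δ = 24.98°  ✓
  (4,5): δ = 136.13°  ·
  (4,6): δ = 89.46°  ·
  (5,6): δ = 133.33°  ·
antipodal pairs: 10

count = 10; pairs: (0,3), (0,4), (1,3), (1,4), (1,5), (2,4), (2,5), (2,6), (3,5), (3,6)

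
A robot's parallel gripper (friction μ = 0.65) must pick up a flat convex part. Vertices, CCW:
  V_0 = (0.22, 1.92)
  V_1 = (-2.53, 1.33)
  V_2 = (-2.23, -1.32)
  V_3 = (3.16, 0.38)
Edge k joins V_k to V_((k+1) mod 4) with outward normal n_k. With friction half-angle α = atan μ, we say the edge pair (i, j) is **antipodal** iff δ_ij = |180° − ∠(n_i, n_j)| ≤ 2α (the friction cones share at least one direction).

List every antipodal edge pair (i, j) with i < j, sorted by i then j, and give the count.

α = atan 0.65 = 33.02°;  2α = 66.05°
n_0 = (-0.2098, +0.9778)
n_1 = (-0.9937, -0.1125)
n_2 = (+0.3008, -0.9537)
n_3 = (+0.4640, +0.8858)
  (0,1): δ = 95.65°  ·
  (0,2): δ = 5.40°  ✓
  (0,3): δ = 140.25°  ·
  (1,2): δ = 78.95°  ·
  (1,3): δ = 55.90°  ✓
  (2,3): δ = 45.15°  ✓
antipodal pairs: 3

count = 3; pairs: (0,2), (1,3), (2,3)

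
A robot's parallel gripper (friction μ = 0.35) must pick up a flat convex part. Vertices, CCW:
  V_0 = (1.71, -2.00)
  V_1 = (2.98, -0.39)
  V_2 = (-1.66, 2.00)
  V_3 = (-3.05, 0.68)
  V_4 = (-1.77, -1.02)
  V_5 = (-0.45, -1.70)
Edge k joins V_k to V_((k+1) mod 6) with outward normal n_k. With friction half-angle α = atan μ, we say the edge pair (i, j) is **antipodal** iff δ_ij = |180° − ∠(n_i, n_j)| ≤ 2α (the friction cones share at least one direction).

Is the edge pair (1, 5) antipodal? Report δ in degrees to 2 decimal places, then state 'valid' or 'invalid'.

α = atan 0.35 = 19.29°;  2α = 38.58°
edge 1: e_1 = (-4.64, +2.39);  n_1 = (+0.4579, +0.8890)
edge 5: e_5 = (+2.16, -0.30);  n_5 = (-0.1376, -0.9905)
∠(n_1, n_5) = 160.65°
δ = |180° − 160.65°| = 19.35°
19.35° ≤ 2α = 38.58°  →  valid

δ = 19.35°, valid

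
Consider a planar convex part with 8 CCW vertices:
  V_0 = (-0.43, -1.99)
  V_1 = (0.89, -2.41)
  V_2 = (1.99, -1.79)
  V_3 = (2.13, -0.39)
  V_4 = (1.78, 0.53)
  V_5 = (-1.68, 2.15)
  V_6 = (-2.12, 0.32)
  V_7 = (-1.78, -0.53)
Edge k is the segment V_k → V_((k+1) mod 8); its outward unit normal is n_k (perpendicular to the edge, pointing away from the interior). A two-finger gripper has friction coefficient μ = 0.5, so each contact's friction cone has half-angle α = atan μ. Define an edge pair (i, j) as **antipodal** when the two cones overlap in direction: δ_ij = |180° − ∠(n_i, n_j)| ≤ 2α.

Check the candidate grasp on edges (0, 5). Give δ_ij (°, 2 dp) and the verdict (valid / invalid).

α = atan 0.5 = 26.57°;  2α = 53.13°
edge 0: e_0 = (+1.32, -0.42);  n_0 = (-0.3032, -0.9529)
edge 5: e_5 = (-0.44, -1.83);  n_5 = (-0.9723, +0.2338)
∠(n_0, n_5) = 85.87°
δ = |180° − 85.87°| = 94.13°
94.13° > 2α = 53.13°  →  invalid

δ = 94.13°, invalid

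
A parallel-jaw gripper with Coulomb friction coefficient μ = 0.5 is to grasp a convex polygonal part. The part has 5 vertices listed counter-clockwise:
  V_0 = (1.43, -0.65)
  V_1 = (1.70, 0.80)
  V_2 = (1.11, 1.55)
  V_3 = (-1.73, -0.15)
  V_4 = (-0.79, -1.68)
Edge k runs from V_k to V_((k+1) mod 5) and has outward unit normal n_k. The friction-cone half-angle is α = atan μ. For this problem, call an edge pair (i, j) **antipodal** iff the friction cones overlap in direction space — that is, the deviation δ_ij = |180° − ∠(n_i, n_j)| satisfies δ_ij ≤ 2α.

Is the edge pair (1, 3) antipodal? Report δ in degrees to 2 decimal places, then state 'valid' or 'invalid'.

δ = 6.63°, valid

α = atan 0.5 = 26.57°;  2α = 53.13°
edge 1: e_1 = (-0.59, +0.75);  n_1 = (+0.7860, +0.6183)
edge 3: e_3 = (+0.94, -1.53);  n_3 = (-0.8520, -0.5235)
∠(n_1, n_3) = 173.37°
δ = |180° − 173.37°| = 6.63°
6.63° ≤ 2α = 53.13°  →  valid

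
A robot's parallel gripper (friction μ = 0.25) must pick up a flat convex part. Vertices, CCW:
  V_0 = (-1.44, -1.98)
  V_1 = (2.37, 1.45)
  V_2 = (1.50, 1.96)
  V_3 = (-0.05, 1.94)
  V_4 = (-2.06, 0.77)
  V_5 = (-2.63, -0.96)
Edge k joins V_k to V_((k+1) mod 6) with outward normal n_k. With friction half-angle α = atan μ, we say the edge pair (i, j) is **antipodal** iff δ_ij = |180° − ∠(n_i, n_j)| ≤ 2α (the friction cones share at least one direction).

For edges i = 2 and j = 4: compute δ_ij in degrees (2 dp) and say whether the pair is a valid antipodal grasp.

δ = 108.98°, invalid

α = atan 0.25 = 14.04°;  2α = 28.07°
edge 2: e_2 = (-1.55, -0.02);  n_2 = (-0.0129, +0.9999)
edge 4: e_4 = (-0.57, -1.73);  n_4 = (-0.9498, +0.3129)
∠(n_2, n_4) = 71.02°
δ = |180° − 71.02°| = 108.98°
108.98° > 2α = 28.07°  →  invalid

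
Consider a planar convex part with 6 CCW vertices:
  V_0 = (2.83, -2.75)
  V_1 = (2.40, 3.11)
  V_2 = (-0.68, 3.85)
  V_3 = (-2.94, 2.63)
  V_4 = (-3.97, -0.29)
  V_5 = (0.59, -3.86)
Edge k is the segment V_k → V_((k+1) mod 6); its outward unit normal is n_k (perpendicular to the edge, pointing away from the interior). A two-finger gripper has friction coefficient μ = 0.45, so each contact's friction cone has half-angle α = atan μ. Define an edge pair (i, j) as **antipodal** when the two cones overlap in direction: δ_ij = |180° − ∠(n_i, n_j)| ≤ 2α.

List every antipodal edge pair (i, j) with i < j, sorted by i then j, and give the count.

α = atan 0.45 = 24.23°;  2α = 48.46°
n_0 = (+0.9973, +0.0732)
n_1 = (+0.2336, +0.9723)
n_2 = (-0.4750, +0.8800)
n_3 = (-0.9430, +0.3327)
n_4 = (-0.6164, -0.7874)
n_5 = (+0.4440, -0.8960)
  (0,1): δ = 107.71°  ·
  (0,2): δ = 65.84°  ·
  (0,3): δ = 23.63°  ✓
  (0,4): δ = 47.75°  ✓
  (0,5): δ = 112.16°  ·
  (1,2): δ = 138.13°  ·
  (1,3): δ = 95.92°  ·
  (1,4): δ = 24.55°  ✓
  (1,5): δ = 39.87°  ✓
  (2,3): δ = 137.79°  ·
  (2,4): δ = 66.42°  ·
  (2,5): δ = 2.00°  ✓
  (3,4): δ = 108.63°  ·
  (3,5): δ = 44.21°  ✓
  (4,5): δ = 115.58°  ·
antipodal pairs: 6

count = 6; pairs: (0,3), (0,4), (1,4), (1,5), (2,5), (3,5)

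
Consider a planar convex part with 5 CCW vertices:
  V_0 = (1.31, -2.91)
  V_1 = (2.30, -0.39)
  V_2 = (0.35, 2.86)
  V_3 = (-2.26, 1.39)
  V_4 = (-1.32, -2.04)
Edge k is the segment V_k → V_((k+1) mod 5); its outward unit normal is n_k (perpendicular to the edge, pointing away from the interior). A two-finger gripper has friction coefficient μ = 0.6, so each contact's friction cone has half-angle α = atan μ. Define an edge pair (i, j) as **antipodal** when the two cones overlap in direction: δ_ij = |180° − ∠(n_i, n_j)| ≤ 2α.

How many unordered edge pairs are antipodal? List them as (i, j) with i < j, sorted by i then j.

α = atan 0.6 = 30.96°;  2α = 61.93°
n_0 = (+0.9308, -0.3657)
n_1 = (+0.8575, +0.5145)
n_2 = (-0.4907, +0.8713)
n_3 = (-0.9644, -0.2643)
n_4 = (-0.3141, -0.9494)
  (0,1): δ = 127.59°  ·
  (0,2): δ = 39.16°  ✓
  (0,3): δ = 36.77°  ✓
  (0,4): δ = 93.14°  ·
  (1,2): δ = 91.57°  ·
  (1,3): δ = 15.64°  ✓
  (1,4): δ = 40.73°  ✓
  (2,3): δ = 104.06°  ·
  (2,4): δ = 47.69°  ✓
  (3,4): δ = 123.63°  ·
antipodal pairs: 5

count = 5; pairs: (0,2), (0,3), (1,3), (1,4), (2,4)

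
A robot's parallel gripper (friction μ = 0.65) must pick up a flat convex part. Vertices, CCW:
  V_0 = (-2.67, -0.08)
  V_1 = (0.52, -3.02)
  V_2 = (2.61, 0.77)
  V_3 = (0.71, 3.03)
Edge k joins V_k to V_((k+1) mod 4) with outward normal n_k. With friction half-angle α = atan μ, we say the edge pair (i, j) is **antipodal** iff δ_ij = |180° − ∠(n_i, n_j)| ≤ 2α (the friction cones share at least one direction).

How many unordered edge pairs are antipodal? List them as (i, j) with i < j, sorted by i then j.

α = atan 0.65 = 33.02°;  2α = 66.05°
n_0 = (-0.6777, -0.7353)
n_1 = (+0.8757, -0.4829)
n_2 = (+0.7654, +0.6435)
n_3 = (-0.6771, +0.7359)
  (0,1): δ = 76.21°  ·
  (0,2): δ = 7.28°  ✓
  (0,3): δ = 85.28°  ·
  (1,2): δ = 111.07°  ·
  (1,3): δ = 18.51°  ✓
  (2,3): δ = 87.44°  ·
antipodal pairs: 2

count = 2; pairs: (0,2), (1,3)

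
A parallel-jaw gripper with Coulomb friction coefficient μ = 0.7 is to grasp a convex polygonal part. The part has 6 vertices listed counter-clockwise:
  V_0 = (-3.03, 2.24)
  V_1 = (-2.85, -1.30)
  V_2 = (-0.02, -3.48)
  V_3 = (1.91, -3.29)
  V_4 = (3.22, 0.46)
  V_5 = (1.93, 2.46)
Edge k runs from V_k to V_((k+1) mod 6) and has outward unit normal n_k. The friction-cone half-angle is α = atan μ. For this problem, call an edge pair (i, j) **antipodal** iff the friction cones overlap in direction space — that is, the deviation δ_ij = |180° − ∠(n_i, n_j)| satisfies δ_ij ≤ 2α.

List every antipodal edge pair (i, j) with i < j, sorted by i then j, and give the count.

α = atan 0.7 = 34.99°;  2α = 69.98°
n_0 = (-0.9987, -0.0508)
n_1 = (-0.6103, -0.7922)
n_2 = (+0.0980, -0.9952)
n_3 = (+0.9441, -0.3298)
n_4 = (+0.8404, +0.5420)
n_5 = (-0.0443, +0.9990)
  (0,1): δ = 130.52°  ·
  (0,2): δ = 87.29°  ·
  (0,3): δ = 22.17°  ✓
  (0,4): δ = 29.91°  ✓
  (0,5): δ = 89.63°  ·
  (1,2): δ = 136.77°  ·
  (1,3): δ = 71.65°  ·
  (1,4): δ = 19.57°  ✓
  (1,5): δ = 40.15°  ✓
  (2,3): δ = 114.88°  ·
  (2,4): δ = 62.80°  ✓
  (2,5): δ = 3.08°  ✓
  (3,4): δ = 127.92°  ·
  (3,5): δ = 68.20°  ✓
  (4,5): δ = 120.28°  ·
antipodal pairs: 7

count = 7; pairs: (0,3), (0,4), (1,4), (1,5), (2,4), (2,5), (3,5)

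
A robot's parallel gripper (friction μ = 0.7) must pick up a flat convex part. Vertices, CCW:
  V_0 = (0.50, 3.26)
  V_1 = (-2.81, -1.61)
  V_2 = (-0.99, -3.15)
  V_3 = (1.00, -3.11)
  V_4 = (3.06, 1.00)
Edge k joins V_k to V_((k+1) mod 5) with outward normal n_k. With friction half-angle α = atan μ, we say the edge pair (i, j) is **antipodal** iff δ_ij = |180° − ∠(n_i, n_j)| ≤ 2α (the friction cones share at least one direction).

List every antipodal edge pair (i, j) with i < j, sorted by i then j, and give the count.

α = atan 0.7 = 34.99°;  2α = 69.98°
n_0 = (-0.8271, +0.5621)
n_1 = (-0.6459, -0.7634)
n_2 = (+0.0201, -0.9998)
n_3 = (+0.8940, -0.4481)
n_4 = (+0.6618, +0.7497)
  (0,1): δ = 96.03°  ·
  (0,2): δ = 54.65°  ✓
  (0,3): δ = 7.58°  ✓
  (0,4): δ = 82.76°  ·
  (1,2): δ = 138.61°  ·
  (1,3): δ = 76.38°  ·
  (1,4): δ = 1.20°  ✓
  (2,3): δ = 117.77°  ·
  (2,4): δ = 42.59°  ✓
  (3,4): δ = 104.82°  ·
antipodal pairs: 4

count = 4; pairs: (0,2), (0,3), (1,4), (2,4)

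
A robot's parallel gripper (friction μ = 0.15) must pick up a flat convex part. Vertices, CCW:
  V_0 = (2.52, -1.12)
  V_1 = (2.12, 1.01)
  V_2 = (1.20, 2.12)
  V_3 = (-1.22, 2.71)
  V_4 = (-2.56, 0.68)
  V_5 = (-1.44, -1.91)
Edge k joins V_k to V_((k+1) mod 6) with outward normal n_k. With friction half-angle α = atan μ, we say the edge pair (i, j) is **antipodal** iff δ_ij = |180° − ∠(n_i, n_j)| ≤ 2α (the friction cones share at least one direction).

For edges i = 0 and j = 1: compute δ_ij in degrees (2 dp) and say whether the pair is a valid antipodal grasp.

δ = 150.98°, invalid

α = atan 0.15 = 8.53°;  2α = 17.06°
edge 0: e_0 = (-0.40, +2.13);  n_0 = (+0.9828, +0.1846)
edge 1: e_1 = (-0.92, +1.11);  n_1 = (+0.7699, +0.6381)
∠(n_0, n_1) = 29.02°
δ = |180° − 29.02°| = 150.98°
150.98° > 2α = 17.06°  →  invalid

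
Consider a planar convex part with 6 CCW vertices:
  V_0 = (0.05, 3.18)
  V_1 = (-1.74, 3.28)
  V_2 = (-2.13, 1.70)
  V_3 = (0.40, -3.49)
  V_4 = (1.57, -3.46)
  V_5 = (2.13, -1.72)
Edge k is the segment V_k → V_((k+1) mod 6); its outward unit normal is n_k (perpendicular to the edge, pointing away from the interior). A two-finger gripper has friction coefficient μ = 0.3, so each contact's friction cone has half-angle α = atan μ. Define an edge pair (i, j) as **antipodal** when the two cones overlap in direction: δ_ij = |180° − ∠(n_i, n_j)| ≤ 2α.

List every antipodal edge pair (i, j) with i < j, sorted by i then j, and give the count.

α = atan 0.3 = 16.70°;  2α = 33.40°
n_0 = (+0.0558, +0.9984)
n_1 = (-0.9709, +0.2396)
n_2 = (-0.8989, -0.4382)
n_3 = (+0.0256, -0.9997)
n_4 = (+0.9519, -0.3064)
n_5 = (+0.9205, +0.3907)
  (0,1): δ = 100.67°  ·
  (0,2): δ = 60.81°  ·
  (0,3): δ = 4.67°  ✓
  (0,4): δ = 75.36°  ·
  (0,5): δ = 116.20°  ·
  (1,2): δ = 140.15°  ·
  (1,3): δ = 74.67°  ·
  (1,4): δ = 3.97°  ✓
  (1,5): δ = 36.87°  ·
  (2,3): δ = 114.52°  ·
  (2,4): δ = 43.83°  ·
  (2,5): δ = 2.99°  ✓
  (3,4): δ = 109.31°  ·
  (3,5): δ = 68.47°  ·
  (4,5): δ = 139.16°  ·
antipodal pairs: 3

count = 3; pairs: (0,3), (1,4), (2,5)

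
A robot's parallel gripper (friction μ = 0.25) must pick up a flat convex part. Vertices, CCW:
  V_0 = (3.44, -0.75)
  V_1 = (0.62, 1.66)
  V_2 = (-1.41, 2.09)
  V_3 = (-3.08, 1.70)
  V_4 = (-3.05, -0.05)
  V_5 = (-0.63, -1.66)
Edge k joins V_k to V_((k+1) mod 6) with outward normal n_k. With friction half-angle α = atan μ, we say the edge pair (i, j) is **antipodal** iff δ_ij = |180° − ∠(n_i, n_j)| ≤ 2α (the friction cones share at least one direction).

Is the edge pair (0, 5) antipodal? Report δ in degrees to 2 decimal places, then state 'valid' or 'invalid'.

δ = 53.12°, invalid

α = atan 0.25 = 14.04°;  2α = 28.07°
edge 0: e_0 = (-2.82, +2.41);  n_0 = (+0.6497, +0.7602)
edge 5: e_5 = (+4.07, +0.91);  n_5 = (+0.2182, -0.9759)
∠(n_0, n_5) = 126.88°
δ = |180° − 126.88°| = 53.12°
53.12° > 2α = 28.07°  →  invalid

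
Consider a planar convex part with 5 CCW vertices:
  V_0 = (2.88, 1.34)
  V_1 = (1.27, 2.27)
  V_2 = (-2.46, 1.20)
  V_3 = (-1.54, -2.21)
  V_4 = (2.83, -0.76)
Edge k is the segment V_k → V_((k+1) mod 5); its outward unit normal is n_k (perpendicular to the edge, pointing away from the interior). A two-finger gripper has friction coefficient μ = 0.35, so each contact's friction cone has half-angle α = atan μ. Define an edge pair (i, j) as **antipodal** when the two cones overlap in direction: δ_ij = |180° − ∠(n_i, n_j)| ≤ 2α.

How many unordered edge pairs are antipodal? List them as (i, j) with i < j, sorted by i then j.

count = 2; pairs: (1,3), (2,4)

α = atan 0.35 = 19.29°;  2α = 38.58°
n_0 = (+0.5002, +0.8659)
n_1 = (-0.2757, +0.9612)
n_2 = (-0.9655, -0.2605)
n_3 = (+0.3149, -0.9491)
n_4 = (+0.9997, -0.0238)
  (0,1): δ = 133.98°  ·
  (0,2): δ = 44.89°  ·
  (0,3): δ = 48.37°  ·
  (0,4): δ = 118.65°  ·
  (1,2): δ = 90.91°  ·
  (1,3): δ = 2.35°  ✓
  (1,4): δ = 72.63°  ·
  (2,3): δ = 86.74°  ·
  (2,4): δ = 16.46°  ✓
  (3,4): δ = 109.72°  ·
antipodal pairs: 2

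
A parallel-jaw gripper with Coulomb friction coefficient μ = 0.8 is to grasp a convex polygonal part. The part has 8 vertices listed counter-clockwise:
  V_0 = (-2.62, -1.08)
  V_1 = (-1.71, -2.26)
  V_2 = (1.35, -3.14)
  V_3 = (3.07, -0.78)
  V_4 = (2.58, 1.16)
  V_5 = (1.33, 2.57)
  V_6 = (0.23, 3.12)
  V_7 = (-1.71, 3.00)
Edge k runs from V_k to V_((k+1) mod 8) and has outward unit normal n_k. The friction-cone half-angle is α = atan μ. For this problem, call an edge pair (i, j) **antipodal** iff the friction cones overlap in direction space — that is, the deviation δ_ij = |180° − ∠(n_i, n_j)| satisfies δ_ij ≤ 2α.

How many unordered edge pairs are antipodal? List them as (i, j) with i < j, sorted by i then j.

α = atan 0.8 = 38.66°;  2α = 77.32°
n_0 = (-0.7919, -0.6107)
n_1 = (-0.2764, -0.9610)
n_2 = (+0.8081, -0.5890)
n_3 = (+0.9696, +0.2449)
n_4 = (+0.7483, +0.6634)
n_5 = (+0.4472, +0.8944)
n_6 = (-0.0617, +0.9981)
n_7 = (-0.9760, +0.2177)
  (0,1): δ = 143.68°  ·
  (0,2): δ = 73.72°  ✓
  (0,3): δ = 23.46°  ✓
  (0,4): δ = 3.92°  ✓
  (0,5): δ = 25.80°  ✓
  (0,6): δ = 55.90°  ✓
  (0,7): δ = 129.79°  ·
  (1,2): δ = 110.04°  ·
  (1,3): δ = 59.78°  ✓
  (1,4): δ = 32.40°  ✓
  (1,5): δ = 10.52°  ✓
  (1,6): δ = 19.58°  ✓
  (1,7): δ = 93.47°  ·
  (2,3): δ = 129.74°  ·
  (2,4): δ = 102.36°  ·
  (2,5): δ = 80.48°  ·
  (2,6): δ = 50.38°  ✓
  (2,7): δ = 23.51°  ✓
  (3,4): δ = 152.62°  ·
  (3,5): δ = 130.74°  ·
  (3,6): δ = 100.64°  ·
  (3,7): δ = 26.75°  ✓
  (4,5): δ = 158.12°  ·
  (4,6): δ = 128.02°  ·
  (4,7): δ = 54.13°  ✓
  (5,6): δ = 149.90°  ·
  (5,7): δ = 76.01°  ✓
  (6,7): δ = 106.11°  ·
antipodal pairs: 14

count = 14; pairs: (0,2), (0,3), (0,4), (0,5), (0,6), (1,3), (1,4), (1,5), (1,6), (2,6), (2,7), (3,7), (4,7), (5,7)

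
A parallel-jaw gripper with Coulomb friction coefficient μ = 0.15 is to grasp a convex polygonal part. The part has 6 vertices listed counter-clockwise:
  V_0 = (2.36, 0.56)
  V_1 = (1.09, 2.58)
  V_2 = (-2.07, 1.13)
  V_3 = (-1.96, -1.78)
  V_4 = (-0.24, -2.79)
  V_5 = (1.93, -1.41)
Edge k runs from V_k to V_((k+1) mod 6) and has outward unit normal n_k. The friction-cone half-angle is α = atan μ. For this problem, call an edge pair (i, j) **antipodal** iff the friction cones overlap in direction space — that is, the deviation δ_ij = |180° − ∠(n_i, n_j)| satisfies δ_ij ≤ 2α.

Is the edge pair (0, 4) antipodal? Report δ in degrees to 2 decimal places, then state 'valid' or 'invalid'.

α = atan 0.15 = 8.53°;  2α = 17.06°
edge 0: e_0 = (-1.27, +2.02);  n_0 = (+0.8466, +0.5323)
edge 4: e_4 = (+2.17, +1.38);  n_4 = (+0.5366, -0.8438)
∠(n_0, n_4) = 89.70°
δ = |180° − 89.70°| = 90.30°
90.30° > 2α = 17.06°  →  invalid

δ = 90.30°, invalid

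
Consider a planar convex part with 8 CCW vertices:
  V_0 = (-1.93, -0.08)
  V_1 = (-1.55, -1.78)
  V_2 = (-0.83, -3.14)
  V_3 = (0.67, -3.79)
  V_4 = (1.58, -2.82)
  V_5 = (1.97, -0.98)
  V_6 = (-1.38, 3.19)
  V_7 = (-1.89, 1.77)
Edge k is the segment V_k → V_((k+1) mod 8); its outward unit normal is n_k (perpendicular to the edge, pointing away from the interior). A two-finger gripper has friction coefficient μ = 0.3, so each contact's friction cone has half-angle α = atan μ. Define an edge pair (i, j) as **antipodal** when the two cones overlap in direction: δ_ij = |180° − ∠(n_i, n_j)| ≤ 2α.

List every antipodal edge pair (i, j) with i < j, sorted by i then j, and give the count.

count = 7; pairs: (0,4), (0,5), (1,5), (2,5), (3,6), (4,6), (4,7)

α = atan 0.3 = 16.70°;  2α = 33.40°
n_0 = (-0.9759, -0.2181)
n_1 = (-0.8838, -0.4679)
n_2 = (-0.3976, -0.9176)
n_3 = (+0.7293, -0.6842)
n_4 = (+0.9783, -0.2074)
n_5 = (+0.7796, +0.6263)
n_6 = (-0.9411, +0.3380)
n_7 = (-0.9998, +0.0216)
  (0,1): δ = 164.70°  ·
  (0,2): δ = 126.03°  ·
  (0,3): δ = 55.77°  ·
  (0,4): δ = 24.57°  ✓
  (0,5): δ = 26.18°  ✓
  (0,6): δ = 147.64°  ·
  (0,7): δ = 166.16°  ·
  (1,2): δ = 141.33°  ·
  (1,3): δ = 71.07°  ·
  (1,4): δ = 39.86°  ·
  (1,5): δ = 10.88°  ✓
  (1,6): δ = 132.35°  ·
  (1,7): δ = 150.86°  ·
  (2,3): δ = 109.74°  ·
  (2,4): δ = 78.54°  ·
  (2,5): δ = 27.79°  ✓
  (2,6): δ = 93.67°  ·
  (2,7): δ = 112.19°  ·
  (3,4): δ = 148.80°  ·
  (3,5): δ = 98.05°  ·
  (3,6): δ = 23.42°  ✓
  (3,7): δ = 41.93°  ·
  (4,5): δ = 129.26°  ·
  (4,6): δ = 7.79°  ✓
  (4,7): δ = 10.73°  ✓
  (5,6): δ = 58.53°  ·
  (5,7): δ = 40.02°  ·
  (6,7): δ = 161.48°  ·
antipodal pairs: 7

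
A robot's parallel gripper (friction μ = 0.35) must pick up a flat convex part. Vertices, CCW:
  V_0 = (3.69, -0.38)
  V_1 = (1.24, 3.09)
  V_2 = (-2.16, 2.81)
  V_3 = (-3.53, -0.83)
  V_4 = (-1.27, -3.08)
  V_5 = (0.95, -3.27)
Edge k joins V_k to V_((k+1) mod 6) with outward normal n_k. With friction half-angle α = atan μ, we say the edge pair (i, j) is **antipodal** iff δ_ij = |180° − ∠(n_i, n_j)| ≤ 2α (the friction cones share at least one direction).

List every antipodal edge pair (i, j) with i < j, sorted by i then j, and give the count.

count = 3; pairs: (0,3), (1,4), (2,5)

α = atan 0.35 = 19.29°;  2α = 38.58°
n_0 = (+0.8169, +0.5768)
n_1 = (-0.0821, +0.9966)
n_2 = (-0.9359, +0.3523)
n_3 = (-0.7055, -0.7087)
n_4 = (-0.0853, -0.9964)
n_5 = (+0.7257, -0.6880)
  (0,1): δ = 120.52°  ·
  (0,2): δ = 55.85°  ·
  (0,3): δ = 9.90°  ✓
  (0,4): δ = 49.88°  ·
  (0,5): δ = 101.30°  ·
  (1,2): δ = 115.33°  ·
  (1,3): δ = 49.58°  ·
  (1,4): δ = 9.60°  ✓
  (1,5): δ = 41.82°  ·
  (2,3): δ = 114.25°  ·
  (2,4): δ = 74.27°  ·
  (2,5): δ = 22.85°  ✓
  (3,4): δ = 140.02°  ·
  (3,5): δ = 88.60°  ·
  (4,5): δ = 128.58°  ·
antipodal pairs: 3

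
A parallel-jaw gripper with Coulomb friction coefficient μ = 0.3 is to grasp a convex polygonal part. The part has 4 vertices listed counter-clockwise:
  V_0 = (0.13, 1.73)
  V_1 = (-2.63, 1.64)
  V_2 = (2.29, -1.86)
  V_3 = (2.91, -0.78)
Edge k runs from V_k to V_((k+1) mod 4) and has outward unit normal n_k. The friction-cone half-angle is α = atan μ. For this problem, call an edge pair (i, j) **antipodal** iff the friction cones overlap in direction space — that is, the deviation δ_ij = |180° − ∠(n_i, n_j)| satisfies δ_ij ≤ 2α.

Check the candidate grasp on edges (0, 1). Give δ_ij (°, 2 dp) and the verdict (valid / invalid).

α = atan 0.3 = 16.70°;  2α = 33.40°
edge 0: e_0 = (-2.76, -0.09);  n_0 = (-0.0326, +0.9995)
edge 1: e_1 = (+4.92, -3.50);  n_1 = (-0.5797, -0.8149)
∠(n_0, n_1) = 142.70°
δ = |180° − 142.70°| = 37.30°
37.30° > 2α = 33.40°  →  invalid

δ = 37.30°, invalid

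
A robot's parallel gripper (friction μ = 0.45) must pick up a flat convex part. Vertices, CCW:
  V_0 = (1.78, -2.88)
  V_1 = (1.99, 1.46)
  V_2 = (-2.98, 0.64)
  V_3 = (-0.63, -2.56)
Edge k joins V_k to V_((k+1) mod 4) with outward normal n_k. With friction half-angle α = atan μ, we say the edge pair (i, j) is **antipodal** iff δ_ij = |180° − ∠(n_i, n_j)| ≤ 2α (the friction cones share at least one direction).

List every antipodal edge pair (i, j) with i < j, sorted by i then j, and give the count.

α = atan 0.45 = 24.23°;  2α = 48.46°
n_0 = (+0.9988, -0.0483)
n_1 = (-0.1628, +0.9867)
n_2 = (-0.8060, -0.5919)
n_3 = (-0.1316, -0.9913)
  (0,1): δ = 77.86°  ·
  (0,2): δ = 39.06°  ✓
  (0,3): δ = 85.21°  ·
  (1,2): δ = 63.08°  ·
  (1,3): δ = 16.93°  ✓
  (2,3): δ = 133.86°  ·
antipodal pairs: 2

count = 2; pairs: (0,2), (1,3)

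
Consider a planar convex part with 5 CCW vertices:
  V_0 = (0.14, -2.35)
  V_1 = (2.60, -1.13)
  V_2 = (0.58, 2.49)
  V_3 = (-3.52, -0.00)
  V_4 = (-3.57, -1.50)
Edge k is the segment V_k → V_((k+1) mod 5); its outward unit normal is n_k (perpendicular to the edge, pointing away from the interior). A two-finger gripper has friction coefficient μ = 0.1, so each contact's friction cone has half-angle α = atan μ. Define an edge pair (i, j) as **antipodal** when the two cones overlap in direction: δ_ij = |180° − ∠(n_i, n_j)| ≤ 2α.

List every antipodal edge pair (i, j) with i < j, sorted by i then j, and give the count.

α = atan 0.1 = 5.71°;  2α = 11.42°
n_0 = (+0.4443, -0.8959)
n_1 = (+0.8732, +0.4873)
n_2 = (-0.5191, +0.8547)
n_3 = (-0.9994, +0.0333)
n_4 = (-0.2233, -0.9747)
  (0,1): δ = 87.22°  ·
  (0,2): δ = 4.89°  ✓
  (0,3): δ = 61.71°  ·
  (0,4): δ = 140.72°  ·
  (1,2): δ = 87.89°  ·
  (1,3): δ = 31.07°  ·
  (1,4): δ = 47.93°  ·
  (2,3): δ = 123.18°  ·
  (2,4): δ = 44.18°  ·
  (3,4): δ = 101.00°  ·
antipodal pairs: 1

count = 1; pairs: (0,2)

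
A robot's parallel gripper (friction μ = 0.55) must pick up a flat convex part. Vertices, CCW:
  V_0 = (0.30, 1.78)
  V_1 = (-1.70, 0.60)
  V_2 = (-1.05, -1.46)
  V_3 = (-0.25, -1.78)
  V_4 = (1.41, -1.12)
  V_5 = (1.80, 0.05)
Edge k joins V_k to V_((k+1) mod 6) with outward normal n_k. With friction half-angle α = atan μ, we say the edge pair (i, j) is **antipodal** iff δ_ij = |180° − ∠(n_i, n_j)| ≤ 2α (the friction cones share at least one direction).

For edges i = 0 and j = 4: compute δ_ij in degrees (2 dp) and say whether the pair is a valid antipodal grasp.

α = atan 0.55 = 28.81°;  2α = 57.62°
edge 0: e_0 = (-2.00, -1.18);  n_0 = (-0.5081, +0.8613)
edge 4: e_4 = (+0.39, +1.17);  n_4 = (+0.9487, -0.3162)
∠(n_0, n_4) = 138.98°
δ = |180° − 138.98°| = 41.02°
41.02° ≤ 2α = 57.62°  →  valid

δ = 41.02°, valid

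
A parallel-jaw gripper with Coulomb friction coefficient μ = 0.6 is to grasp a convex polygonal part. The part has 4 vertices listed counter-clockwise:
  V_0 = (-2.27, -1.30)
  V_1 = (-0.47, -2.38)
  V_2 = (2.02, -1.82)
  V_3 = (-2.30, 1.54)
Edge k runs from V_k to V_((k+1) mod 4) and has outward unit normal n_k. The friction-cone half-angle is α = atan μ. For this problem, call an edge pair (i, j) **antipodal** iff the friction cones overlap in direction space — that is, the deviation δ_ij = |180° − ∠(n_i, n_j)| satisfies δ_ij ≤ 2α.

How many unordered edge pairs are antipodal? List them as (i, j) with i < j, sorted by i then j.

α = atan 0.6 = 30.96°;  2α = 61.93°
n_0 = (-0.5145, -0.8575)
n_1 = (+0.2194, -0.9756)
n_2 = (+0.6139, +0.7894)
n_3 = (-0.9999, -0.0106)
  (0,1): δ = 136.36°  ·
  (0,2): δ = 6.91°  ✓
  (0,3): δ = 121.57°  ·
  (1,2): δ = 50.55°  ✓
  (1,3): δ = 77.93°  ·
  (2,3): δ = 51.52°  ✓
antipodal pairs: 3

count = 3; pairs: (0,2), (1,2), (2,3)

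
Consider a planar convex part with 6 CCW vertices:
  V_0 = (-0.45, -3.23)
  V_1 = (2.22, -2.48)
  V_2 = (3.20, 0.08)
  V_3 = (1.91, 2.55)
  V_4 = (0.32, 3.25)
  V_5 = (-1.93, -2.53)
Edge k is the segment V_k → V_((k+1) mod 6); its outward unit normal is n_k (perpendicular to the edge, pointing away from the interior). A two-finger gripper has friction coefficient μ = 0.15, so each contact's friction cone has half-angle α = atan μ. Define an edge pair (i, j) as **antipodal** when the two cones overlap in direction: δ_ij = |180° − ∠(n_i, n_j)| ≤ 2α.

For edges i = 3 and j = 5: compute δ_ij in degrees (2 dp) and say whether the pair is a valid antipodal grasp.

δ = 1.55°, valid

α = atan 0.15 = 8.53°;  2α = 17.06°
edge 3: e_3 = (-1.59, +0.70);  n_3 = (+0.4029, +0.9152)
edge 5: e_5 = (+1.48, -0.70);  n_5 = (-0.4276, -0.9040)
∠(n_3, n_5) = 178.45°
δ = |180° − 178.45°| = 1.55°
1.55° ≤ 2α = 17.06°  →  valid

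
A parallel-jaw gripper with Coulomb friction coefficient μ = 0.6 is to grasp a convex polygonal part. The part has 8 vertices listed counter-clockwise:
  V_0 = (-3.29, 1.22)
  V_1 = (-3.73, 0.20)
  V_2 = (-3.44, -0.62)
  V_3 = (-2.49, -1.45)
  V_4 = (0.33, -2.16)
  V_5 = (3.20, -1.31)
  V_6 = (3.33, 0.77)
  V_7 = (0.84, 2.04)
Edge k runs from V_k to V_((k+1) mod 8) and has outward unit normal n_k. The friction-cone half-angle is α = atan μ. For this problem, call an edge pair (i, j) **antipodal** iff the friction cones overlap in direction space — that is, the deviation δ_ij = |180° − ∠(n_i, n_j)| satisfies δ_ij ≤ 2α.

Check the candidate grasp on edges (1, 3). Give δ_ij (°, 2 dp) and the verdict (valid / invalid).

α = atan 0.6 = 30.96°;  2α = 61.93°
edge 1: e_1 = (+0.29, -0.82);  n_1 = (-0.9428, -0.3334)
edge 3: e_3 = (+2.82, -0.71);  n_3 = (-0.2442, -0.9697)
∠(n_1, n_3) = 56.39°
δ = |180° − 56.39°| = 123.61°
123.61° > 2α = 61.93°  →  invalid

δ = 123.61°, invalid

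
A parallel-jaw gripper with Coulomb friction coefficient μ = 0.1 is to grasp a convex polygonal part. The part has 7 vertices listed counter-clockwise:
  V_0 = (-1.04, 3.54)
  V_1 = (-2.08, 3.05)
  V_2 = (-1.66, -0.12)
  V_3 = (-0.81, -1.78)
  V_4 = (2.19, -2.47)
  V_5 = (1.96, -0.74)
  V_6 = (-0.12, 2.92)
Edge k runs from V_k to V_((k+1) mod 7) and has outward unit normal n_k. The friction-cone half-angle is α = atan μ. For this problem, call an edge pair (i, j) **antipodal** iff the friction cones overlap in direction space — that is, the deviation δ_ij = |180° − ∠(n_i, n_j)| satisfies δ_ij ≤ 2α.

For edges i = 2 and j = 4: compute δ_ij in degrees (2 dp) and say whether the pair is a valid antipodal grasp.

α = atan 0.1 = 5.71°;  2α = 11.42°
edge 2: e_2 = (+0.85, -1.66);  n_2 = (-0.8901, -0.4558)
edge 4: e_4 = (-0.23, +1.73);  n_4 = (+0.9913, +0.1318)
∠(n_2, n_4) = 160.46°
δ = |180° − 160.46°| = 19.54°
19.54° > 2α = 11.42°  →  invalid

δ = 19.54°, invalid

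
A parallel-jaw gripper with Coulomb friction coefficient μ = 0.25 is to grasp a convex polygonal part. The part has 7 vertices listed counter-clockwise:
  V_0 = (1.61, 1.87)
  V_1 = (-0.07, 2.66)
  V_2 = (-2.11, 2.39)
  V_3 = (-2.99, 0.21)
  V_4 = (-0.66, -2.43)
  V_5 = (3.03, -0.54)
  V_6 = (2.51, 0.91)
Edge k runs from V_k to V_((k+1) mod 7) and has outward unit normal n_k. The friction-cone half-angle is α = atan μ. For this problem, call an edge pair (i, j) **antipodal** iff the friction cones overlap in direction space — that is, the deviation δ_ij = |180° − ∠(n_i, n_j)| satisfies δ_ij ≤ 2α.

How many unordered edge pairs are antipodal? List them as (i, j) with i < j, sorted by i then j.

count = 4; pairs: (0,3), (1,4), (3,5), (3,6)

α = atan 0.25 = 14.04°;  2α = 28.07°
n_0 = (+0.4255, +0.9049)
n_1 = (-0.1312, +0.9914)
n_2 = (-0.9273, +0.3743)
n_3 = (-0.7498, -0.6617)
n_4 = (+0.4559, -0.8900)
n_5 = (+0.9413, +0.3376)
n_6 = (+0.7295, +0.6839)
  (0,1): δ = 147.28°  ·
  (0,2): δ = 86.80°  ·
  (0,3): δ = 23.38°  ✓
  (0,4): δ = 52.31°  ·
  (0,5): δ = 134.91°  ·
  (0,6): δ = 158.34°  ·
  (1,2): δ = 119.52°  ·
  (1,3): δ = 56.11°  ·
  (1,4): δ = 19.58°  ✓
  (1,5): δ = 102.19°  ·
  (1,6): δ = 125.61°  ·
  (2,3): δ = 116.59°  ·
  (2,4): δ = 40.90°  ·
  (2,5): δ = 41.71°  ·
  (2,6): δ = 65.13°  ·
  (3,4): δ = 104.31°  ·
  (3,5): δ = 21.70°  ✓
  (3,6): δ = 1.72°  ✓
  (4,5): δ = 97.39°  ·
  (4,6): δ = 73.97°  ·
  (5,6): δ = 156.58°  ·
antipodal pairs: 4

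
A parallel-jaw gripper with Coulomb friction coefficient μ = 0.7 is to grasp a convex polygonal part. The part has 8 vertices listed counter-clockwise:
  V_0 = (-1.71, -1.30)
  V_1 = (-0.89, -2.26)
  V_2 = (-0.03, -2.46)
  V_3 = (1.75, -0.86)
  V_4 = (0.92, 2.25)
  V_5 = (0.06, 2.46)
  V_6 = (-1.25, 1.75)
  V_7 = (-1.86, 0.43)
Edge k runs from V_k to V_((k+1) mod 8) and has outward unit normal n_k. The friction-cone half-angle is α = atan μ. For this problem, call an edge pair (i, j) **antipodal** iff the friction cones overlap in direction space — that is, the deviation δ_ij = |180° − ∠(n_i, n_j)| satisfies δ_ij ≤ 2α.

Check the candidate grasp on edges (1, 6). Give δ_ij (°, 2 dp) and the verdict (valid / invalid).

δ = 78.29°, invalid

α = atan 0.7 = 34.99°;  2α = 69.98°
edge 1: e_1 = (+0.86, -0.20);  n_1 = (-0.2265, -0.9740)
edge 6: e_6 = (-0.61, -1.32);  n_6 = (-0.9078, +0.4195)
∠(n_1, n_6) = 101.71°
δ = |180° − 101.71°| = 78.29°
78.29° > 2α = 69.98°  →  invalid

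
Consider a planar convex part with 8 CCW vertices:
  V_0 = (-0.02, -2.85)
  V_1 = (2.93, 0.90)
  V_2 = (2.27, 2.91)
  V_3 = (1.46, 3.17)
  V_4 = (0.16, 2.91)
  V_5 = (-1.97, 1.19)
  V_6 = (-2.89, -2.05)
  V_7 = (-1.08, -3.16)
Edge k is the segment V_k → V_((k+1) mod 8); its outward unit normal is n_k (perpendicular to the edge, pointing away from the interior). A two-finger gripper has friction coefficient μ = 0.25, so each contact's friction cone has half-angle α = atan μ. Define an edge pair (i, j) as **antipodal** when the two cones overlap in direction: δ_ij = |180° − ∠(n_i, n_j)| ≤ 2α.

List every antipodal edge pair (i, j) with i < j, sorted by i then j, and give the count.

count = 5; pairs: (0,4), (0,5), (2,6), (3,7), (4,7)

α = atan 0.25 = 14.04°;  2α = 28.07°
n_0 = (+0.7860, -0.6183)
n_1 = (+0.9501, +0.3120)
n_2 = (+0.3056, +0.9522)
n_3 = (-0.1961, +0.9806)
n_4 = (-0.6283, +0.7780)
n_5 = (-0.9620, +0.2732)
n_6 = (-0.5228, -0.8525)
n_7 = (+0.2807, -0.9598)
  (0,1): δ = 123.63°  ·
  (0,2): δ = 69.61°  ·
  (0,3): δ = 40.50°  ·
  (0,4): δ = 12.89°  ✓
  (0,5): δ = 22.34°  ✓
  (0,6): δ = 96.67°  ·
  (0,7): δ = 144.49°  ·
  (1,2): δ = 125.97°  ·
  (1,3): δ = 96.87°  ·
  (1,4): δ = 69.26°  ·
  (1,5): δ = 34.03°  ·
  (1,6): δ = 40.30°  ·
  (1,7): δ = 88.12°  ·
  (2,3): δ = 150.89°  ·
  (2,4): δ = 123.28°  ·
  (2,5): δ = 88.06°  ·
  (2,6): δ = 13.72°  ✓
  (2,7): δ = 34.10°  ·
  (3,4): δ = 152.39°  ·
  (3,5): δ = 117.16°  ·
  (3,6): δ = 42.83°  ·
  (3,7): δ = 4.99°  ✓
  (4,5): δ = 144.77°  ·
  (4,6): δ = 70.44°  ·
  (4,7): δ = 22.62°  ✓
  (5,6): δ = 105.67°  ·
  (5,7): δ = 57.85°  ·
  (6,7): δ = 132.18°  ·
antipodal pairs: 5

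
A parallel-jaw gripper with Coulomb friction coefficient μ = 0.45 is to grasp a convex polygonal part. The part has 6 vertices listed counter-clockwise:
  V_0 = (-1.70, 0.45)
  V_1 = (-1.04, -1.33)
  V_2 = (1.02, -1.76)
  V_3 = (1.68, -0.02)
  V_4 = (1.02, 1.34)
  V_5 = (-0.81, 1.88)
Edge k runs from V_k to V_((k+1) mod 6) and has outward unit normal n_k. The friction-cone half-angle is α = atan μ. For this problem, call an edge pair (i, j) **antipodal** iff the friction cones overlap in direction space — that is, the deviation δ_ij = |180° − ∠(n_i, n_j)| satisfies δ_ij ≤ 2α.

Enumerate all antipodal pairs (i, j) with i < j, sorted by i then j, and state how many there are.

count = 4; pairs: (0,2), (0,3), (1,4), (2,5)

α = atan 0.45 = 24.23°;  2α = 48.46°
n_0 = (-0.9376, -0.3477)
n_1 = (-0.2043, -0.9789)
n_2 = (+0.9350, -0.3547)
n_3 = (+0.8997, +0.4366)
n_4 = (+0.2830, +0.9591)
n_5 = (-0.8490, +0.5284)
  (0,1): δ = 122.13°  ·
  (0,2): δ = 41.12°  ✓
  (0,3): δ = 5.54°  ✓
  (0,4): δ = 53.22°  ·
  (0,5): δ = 127.76°  ·
  (1,2): δ = 98.98°  ·
  (1,3): δ = 52.32°  ·
  (1,4): δ = 4.65°  ✓
  (1,5): δ = 69.89°  ·
  (2,3): δ = 133.34°  ·
  (2,4): δ = 85.67°  ·
  (2,5): δ = 11.12°  ✓
  (3,4): δ = 132.33°  ·
  (3,5): δ = 57.78°  ·
  (4,5): δ = 105.46°  ·
antipodal pairs: 4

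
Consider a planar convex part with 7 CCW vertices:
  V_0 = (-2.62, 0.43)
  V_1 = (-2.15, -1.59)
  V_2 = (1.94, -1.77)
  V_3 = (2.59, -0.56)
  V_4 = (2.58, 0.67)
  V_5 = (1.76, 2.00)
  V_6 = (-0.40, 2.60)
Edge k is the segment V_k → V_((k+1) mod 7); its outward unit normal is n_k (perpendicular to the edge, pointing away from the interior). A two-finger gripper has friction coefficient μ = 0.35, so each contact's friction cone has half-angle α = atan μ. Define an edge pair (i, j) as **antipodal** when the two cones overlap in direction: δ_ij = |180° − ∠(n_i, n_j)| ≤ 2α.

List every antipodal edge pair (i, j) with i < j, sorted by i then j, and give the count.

count = 4; pairs: (0,3), (0,4), (1,5), (2,6)

α = atan 0.35 = 19.29°;  2α = 38.58°
n_0 = (-0.9740, -0.2266)
n_1 = (-0.0440, -0.9990)
n_2 = (+0.8809, -0.4732)
n_3 = (+1.0000, +0.0081)
n_4 = (+0.8512, +0.5248)
n_5 = (+0.2676, +0.9635)
n_6 = (-0.6990, +0.7151)
  (0,1): δ = 105.62°  ·
  (0,2): δ = 41.34°  ·
  (0,3): δ = 12.63°  ✓
  (0,4): δ = 18.56°  ✓
  (0,5): δ = 61.38°  ·
  (0,6): δ = 121.25°  ·
  (1,2): δ = 115.72°  ·
  (1,3): δ = 87.01°  ·
  (1,4): δ = 55.82°  ·
  (1,5): δ = 13.00°  ✓
  (1,6): δ = 46.87°  ·
  (2,3): δ = 151.29°  ·
  (2,4): δ = 120.10°  ·
  (2,5): δ = 77.28°  ·
  (2,6): δ = 17.41°  ✓
  (3,4): δ = 148.81°  ·
  (3,5): δ = 105.99°  ·
  (3,6): δ = 46.12°  ·
  (4,5): δ = 137.18°  ·
  (4,6): δ = 77.31°  ·
  (5,6): δ = 120.13°  ·
antipodal pairs: 4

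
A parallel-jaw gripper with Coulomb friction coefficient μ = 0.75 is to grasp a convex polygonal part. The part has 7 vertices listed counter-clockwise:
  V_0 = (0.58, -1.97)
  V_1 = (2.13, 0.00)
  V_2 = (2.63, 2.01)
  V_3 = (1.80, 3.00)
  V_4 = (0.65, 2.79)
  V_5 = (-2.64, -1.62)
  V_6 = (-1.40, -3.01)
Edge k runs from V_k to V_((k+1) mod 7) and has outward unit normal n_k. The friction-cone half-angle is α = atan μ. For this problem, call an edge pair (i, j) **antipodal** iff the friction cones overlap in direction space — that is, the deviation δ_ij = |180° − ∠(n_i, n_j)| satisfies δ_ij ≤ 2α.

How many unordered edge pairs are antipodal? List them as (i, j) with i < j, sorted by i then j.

count = 9; pairs: (0,3), (0,4), (1,3), (1,4), (1,5), (2,5), (3,5), (3,6), (4,6)

α = atan 0.75 = 36.87°;  2α = 73.74°
n_0 = (+0.7859, -0.6183)
n_1 = (+0.9704, -0.2414)
n_2 = (+0.7663, +0.6425)
n_3 = (-0.1796, +0.9837)
n_4 = (-0.8015, +0.5980)
n_5 = (-0.7462, -0.6657)
n_6 = (+0.4650, -0.8853)
  (0,1): δ = 155.77°  ·
  (0,2): δ = 101.83°  ·
  (0,3): δ = 41.46°  ✓
  (0,4): δ = 1.47°  ✓
  (0,5): δ = 79.93°  ·
  (0,6): δ = 155.91°  ·
  (1,2): δ = 126.05°  ·
  (1,3): δ = 65.68°  ✓
  (1,4): δ = 22.75°  ✓
  (1,5): δ = 55.70°  ✓
  (1,6): δ = 131.68°  ·
  (2,3): δ = 119.63°  ·
  (2,4): δ = 76.70°  ·
  (2,5): δ = 1.76°  ✓
  (2,6): δ = 77.73°  ·
  (3,4): δ = 137.07°  ·
  (3,5): δ = 58.61°  ✓
  (3,6): δ = 17.36°  ✓
  (4,5): δ = 101.54°  ·
  (4,6): δ = 25.57°  ✓
  (5,6): δ = 104.02°  ·
antipodal pairs: 9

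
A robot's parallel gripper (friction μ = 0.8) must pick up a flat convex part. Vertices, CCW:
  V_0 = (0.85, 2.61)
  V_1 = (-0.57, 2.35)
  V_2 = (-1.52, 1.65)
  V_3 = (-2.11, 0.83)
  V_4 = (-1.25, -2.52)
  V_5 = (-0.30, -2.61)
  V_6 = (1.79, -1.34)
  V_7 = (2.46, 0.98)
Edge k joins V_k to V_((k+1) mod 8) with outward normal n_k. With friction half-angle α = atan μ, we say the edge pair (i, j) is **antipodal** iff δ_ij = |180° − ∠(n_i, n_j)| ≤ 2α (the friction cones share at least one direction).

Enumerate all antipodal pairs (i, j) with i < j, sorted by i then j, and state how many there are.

count = 14; pairs: (0,4), (0,5), (0,6), (1,4), (1,5), (1,6), (2,4), (2,5), (2,6), (3,5), (3,6), (3,7), (4,7), (5,7)

α = atan 0.8 = 38.66°;  2α = 77.32°
n_0 = (-0.1801, +0.9836)
n_1 = (-0.5932, +0.8051)
n_2 = (-0.8117, +0.5840)
n_3 = (-0.9686, -0.2487)
n_4 = (-0.0943, -0.9955)
n_5 = (+0.5193, -0.8546)
n_6 = (+0.9607, -0.2775)
n_7 = (+0.7115, +0.7027)
  (0,1): δ = 153.99°  ·
  (0,2): δ = 136.11°  ·
  (0,3): δ = 85.98°  ·
  (0,4): δ = 15.79°  ✓
  (0,5): δ = 20.91°  ✓
  (0,6): δ = 63.52°  ✓
  (0,7): δ = 124.27°  ·
  (1,2): δ = 162.12°  ·
  (1,3): δ = 111.99°  ·
  (1,4): δ = 41.80°  ✓
  (1,5): δ = 5.10°  ✓
  (1,6): δ = 37.51°  ✓
  (1,7): δ = 98.26°  ·
  (2,3): δ = 129.87°  ·
  (2,4): δ = 59.68°  ✓
  (2,5): δ = 22.98°  ✓
  (2,6): δ = 19.63°  ✓
  (2,7): δ = 80.38°  ·
  (3,4): δ = 109.81°  ·
  (3,5): δ = 73.11°  ✓
  (3,6): δ = 30.51°  ✓
  (3,7): δ = 30.25°  ✓
  (4,5): δ = 143.30°  ·
  (4,6): δ = 100.70°  ·
  (4,7): δ = 39.94°  ✓
  (5,6): δ = 137.39°  ·
  (5,7): δ = 76.64°  ✓
  (6,7): δ = 119.25°  ·
antipodal pairs: 14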